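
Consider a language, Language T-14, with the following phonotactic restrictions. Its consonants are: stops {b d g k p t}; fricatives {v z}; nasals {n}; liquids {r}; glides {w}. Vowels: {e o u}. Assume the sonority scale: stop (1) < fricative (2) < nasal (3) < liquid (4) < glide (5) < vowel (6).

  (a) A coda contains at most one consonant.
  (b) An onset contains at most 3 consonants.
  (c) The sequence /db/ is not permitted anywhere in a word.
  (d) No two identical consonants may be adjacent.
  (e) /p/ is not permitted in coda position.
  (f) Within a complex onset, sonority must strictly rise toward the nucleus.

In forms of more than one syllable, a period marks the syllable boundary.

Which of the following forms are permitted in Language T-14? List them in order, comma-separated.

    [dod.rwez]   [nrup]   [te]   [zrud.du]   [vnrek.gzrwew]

[dod.rwez], [te]

[dod.rwez] — σ1 onset /d/, coda /d/ ok; σ2 onset /rw/ (4→5 rises), coda /z/ ok → permitted
[nrup] — violates constraint (e): syllable 1 coda contains /p/ → not permitted
[te] — σ1 onset /t/, coda /∅/ ok → permitted
[zrud.du] — violates constraint (d): adjacent identical consonants /dd/ → not permitted
[vnrek.gzrwew] — violates constraint (b): syllable 2 onset /gzrw/ has 4 consonants (> 3) → not permitted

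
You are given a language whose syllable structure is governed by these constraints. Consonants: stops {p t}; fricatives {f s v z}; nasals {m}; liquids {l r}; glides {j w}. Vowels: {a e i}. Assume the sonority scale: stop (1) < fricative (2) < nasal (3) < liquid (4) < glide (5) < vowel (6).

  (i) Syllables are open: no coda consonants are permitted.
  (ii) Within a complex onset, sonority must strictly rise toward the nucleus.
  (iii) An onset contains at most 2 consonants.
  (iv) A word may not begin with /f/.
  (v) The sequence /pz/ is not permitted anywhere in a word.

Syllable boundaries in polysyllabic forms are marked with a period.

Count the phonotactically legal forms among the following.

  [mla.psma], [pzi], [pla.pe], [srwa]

[mla.psma] — violates constraint (iii): syllable 2 onset /psm/ has 3 consonants (> 2) → phonotactically illegal
[pzi] — violates constraint (v): contains banned sequence /pz/ → phonotactically illegal
[pla.pe] — σ1 onset /pl/ (1→4 rises), coda /∅/ ok; σ2 onset /p/, coda /∅/ ok → phonotactically legal
[srwa] — violates constraint (iii): syllable 1 onset /srw/ has 3 consonants (> 2) → phonotactically illegal
Phonotactically legal: [pla.pe] → 1.

1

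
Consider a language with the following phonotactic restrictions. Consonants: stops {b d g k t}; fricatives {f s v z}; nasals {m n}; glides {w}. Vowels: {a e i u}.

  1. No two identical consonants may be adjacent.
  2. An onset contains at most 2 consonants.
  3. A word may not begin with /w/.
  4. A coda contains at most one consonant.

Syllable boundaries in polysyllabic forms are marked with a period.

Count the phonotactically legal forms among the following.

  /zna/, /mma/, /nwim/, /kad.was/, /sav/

4

/zna/ — σ1 onset /zn/ (2C), coda /∅/ ok → phonotactically legal
/mma/ — violates constraint 1: adjacent identical consonants /mm/ → phonotactically illegal
/nwim/ — σ1 onset /nw/ (2C), coda /m/ ok → phonotactically legal
/kad.was/ — σ1 onset /k/, coda /d/ ok; σ2 onset /w/, coda /s/ ok → phonotactically legal
/sav/ — σ1 onset /s/, coda /v/ ok → phonotactically legal
Phonotactically legal: /zna/, /nwim/, /kad.was/, /sav/ → 4.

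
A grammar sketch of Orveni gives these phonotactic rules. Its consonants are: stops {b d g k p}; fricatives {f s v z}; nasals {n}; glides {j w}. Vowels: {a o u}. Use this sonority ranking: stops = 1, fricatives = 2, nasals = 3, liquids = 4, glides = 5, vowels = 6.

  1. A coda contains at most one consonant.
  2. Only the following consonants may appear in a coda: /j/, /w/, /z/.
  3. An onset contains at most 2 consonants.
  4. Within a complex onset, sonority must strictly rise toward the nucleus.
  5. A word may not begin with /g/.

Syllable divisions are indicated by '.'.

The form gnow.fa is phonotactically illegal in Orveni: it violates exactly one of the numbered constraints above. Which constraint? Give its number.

5

gnow.fa: word begins with /g/.
This is a violation of constraint 5: "A word may not begin with /g/."
The remaining constraints (1, 2, 3, 4) are satisfied.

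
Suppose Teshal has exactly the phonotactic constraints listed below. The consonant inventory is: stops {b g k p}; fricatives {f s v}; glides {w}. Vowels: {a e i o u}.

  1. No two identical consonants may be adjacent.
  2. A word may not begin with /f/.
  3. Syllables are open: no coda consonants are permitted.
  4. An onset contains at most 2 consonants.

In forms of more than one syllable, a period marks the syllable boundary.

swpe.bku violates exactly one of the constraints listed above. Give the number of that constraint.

4

swpe.bku: syllable 1 onset /swp/ has 3 consonants (> 2).
This is a violation of constraint 4: "An onset contains at most 2 consonants."
The remaining constraints (1, 2, 3) are satisfied.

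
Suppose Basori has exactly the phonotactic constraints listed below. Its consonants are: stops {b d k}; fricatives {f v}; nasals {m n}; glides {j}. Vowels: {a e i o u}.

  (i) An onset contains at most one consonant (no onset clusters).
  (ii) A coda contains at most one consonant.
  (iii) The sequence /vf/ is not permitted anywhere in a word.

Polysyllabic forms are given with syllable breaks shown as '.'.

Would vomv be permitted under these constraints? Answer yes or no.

vomv — violates constraint (ii): syllable 1 coda /mv/ has 2 consonants (> 1) → not permitted

no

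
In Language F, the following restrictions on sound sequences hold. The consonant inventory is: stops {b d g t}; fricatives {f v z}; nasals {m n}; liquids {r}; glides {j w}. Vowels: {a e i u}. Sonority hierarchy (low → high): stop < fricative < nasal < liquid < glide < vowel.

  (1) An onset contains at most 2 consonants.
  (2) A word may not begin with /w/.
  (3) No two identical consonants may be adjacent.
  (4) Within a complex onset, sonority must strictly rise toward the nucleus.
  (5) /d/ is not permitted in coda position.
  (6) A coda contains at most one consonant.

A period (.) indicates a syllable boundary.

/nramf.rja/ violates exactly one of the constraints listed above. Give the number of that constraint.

/nramf.rja/: syllable 1 coda /mf/ has 2 consonants (> 1).
This is a violation of constraint 6: "A coda contains at most one consonant."
The remaining constraints (1, 2, 3, 4, 5) are satisfied.

6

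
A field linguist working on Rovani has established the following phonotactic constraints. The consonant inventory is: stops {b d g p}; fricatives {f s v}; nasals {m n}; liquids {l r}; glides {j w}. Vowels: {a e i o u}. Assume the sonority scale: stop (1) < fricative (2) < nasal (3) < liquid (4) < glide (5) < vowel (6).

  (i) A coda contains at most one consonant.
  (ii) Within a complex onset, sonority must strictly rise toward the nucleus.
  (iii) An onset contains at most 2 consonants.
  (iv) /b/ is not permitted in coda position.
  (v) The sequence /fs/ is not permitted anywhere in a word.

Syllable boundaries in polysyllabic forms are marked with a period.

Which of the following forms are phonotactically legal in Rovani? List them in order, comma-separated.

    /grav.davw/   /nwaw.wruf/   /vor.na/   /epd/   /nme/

/vor.na/

/grav.davw/ — violates constraint (i): syllable 2 coda /vw/ has 2 consonants (> 1) → phonotactically illegal
/nwaw.wruf/ — violates constraint (ii): syllable 2 onset /wr/: /w/ (glide, 5) → /r/ (liquid, 4) does not rise → phonotactically illegal
/vor.na/ — σ1 onset /v/, coda /r/ ok; σ2 onset /n/, coda /∅/ ok → phonotactically legal
/epd/ — violates constraint (i): syllable 1 coda /pd/ has 2 consonants (> 1) → phonotactically illegal
/nme/ — violates constraint (ii): syllable 1 onset /nm/: /n/ (nasal, 3) → /m/ (nasal, 3) does not rise → phonotactically illegal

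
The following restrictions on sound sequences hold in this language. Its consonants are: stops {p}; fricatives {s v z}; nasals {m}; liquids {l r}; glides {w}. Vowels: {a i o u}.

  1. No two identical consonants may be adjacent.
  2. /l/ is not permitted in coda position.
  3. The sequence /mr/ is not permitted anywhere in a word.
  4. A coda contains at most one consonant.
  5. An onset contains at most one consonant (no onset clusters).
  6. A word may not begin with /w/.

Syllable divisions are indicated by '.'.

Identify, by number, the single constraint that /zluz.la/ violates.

/zluz.la/: syllable 1 onset /zl/ has 2 consonants (> 1).
This is a violation of constraint 5: "An onset contains at most one consonant (no onset clusters)."
The remaining constraints (1, 2, 3, 4, 6) are satisfied.

5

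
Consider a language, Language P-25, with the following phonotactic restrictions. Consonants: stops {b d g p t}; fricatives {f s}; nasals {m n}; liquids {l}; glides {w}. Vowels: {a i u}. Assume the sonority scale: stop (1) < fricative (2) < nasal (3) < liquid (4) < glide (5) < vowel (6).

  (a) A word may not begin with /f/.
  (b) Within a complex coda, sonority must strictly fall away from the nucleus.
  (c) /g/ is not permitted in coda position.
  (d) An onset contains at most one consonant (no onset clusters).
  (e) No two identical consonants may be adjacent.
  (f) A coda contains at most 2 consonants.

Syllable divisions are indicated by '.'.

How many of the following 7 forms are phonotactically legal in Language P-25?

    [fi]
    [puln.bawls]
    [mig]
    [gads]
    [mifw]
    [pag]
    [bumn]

[fi] — violates constraint (a): word begins with /f/ → phonotactically illegal
[puln.bawls] — violates constraint (f): syllable 2 coda /wls/ has 3 consonants (> 2) → phonotactically illegal
[mig] — violates constraint (c): syllable 1 coda contains /g/ → phonotactically illegal
[gads] — violates constraint (b): syllable 1 coda /ds/: /d/ (stop, 1) → /s/ (fricative, 2) does not fall → phonotactically illegal
[mifw] — violates constraint (b): syllable 1 coda /fw/: /f/ (fricative, 2) → /w/ (glide, 5) does not fall → phonotactically illegal
[pag] — violates constraint (c): syllable 1 coda contains /g/ → phonotactically illegal
[bumn] — violates constraint (b): syllable 1 coda /mn/: /m/ (nasal, 3) → /n/ (nasal, 3) does not fall → phonotactically illegal
No form is phonotactically legal → 0.

0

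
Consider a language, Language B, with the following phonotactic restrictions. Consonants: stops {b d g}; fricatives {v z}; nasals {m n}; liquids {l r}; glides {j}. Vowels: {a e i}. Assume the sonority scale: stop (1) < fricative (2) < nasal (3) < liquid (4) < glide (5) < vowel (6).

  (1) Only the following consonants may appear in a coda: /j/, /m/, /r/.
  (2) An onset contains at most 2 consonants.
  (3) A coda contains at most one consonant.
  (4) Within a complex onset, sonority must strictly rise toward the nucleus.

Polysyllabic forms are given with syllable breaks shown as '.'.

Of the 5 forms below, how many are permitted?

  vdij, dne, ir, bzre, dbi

vdij — violates constraint 4: syllable 1 onset /vd/: /v/ (fricative, 2) → /d/ (stop, 1) does not rise → not permitted
dne — σ1 onset /dn/ (1→3 rises), coda /∅/ ok → permitted
ir — σ1 onset /∅/, coda /r/ ok → permitted
bzre — violates constraint 2: syllable 1 onset /bzr/ has 3 consonants (> 2) → not permitted
dbi — violates constraint 4: syllable 1 onset /db/: /d/ (stop, 1) → /b/ (stop, 1) does not rise → not permitted
Permitted: dne, ir → 2.

2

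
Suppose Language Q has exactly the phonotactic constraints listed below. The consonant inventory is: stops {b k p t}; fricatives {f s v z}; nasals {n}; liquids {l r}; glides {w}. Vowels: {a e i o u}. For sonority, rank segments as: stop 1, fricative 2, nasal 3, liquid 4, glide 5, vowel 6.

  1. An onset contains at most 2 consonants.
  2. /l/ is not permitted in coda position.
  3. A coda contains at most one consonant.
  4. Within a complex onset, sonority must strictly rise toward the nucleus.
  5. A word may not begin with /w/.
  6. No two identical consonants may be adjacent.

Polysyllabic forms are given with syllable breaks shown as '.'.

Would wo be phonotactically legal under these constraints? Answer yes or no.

wo — violates constraint 5: word begins with /w/ → phonotactically illegal

no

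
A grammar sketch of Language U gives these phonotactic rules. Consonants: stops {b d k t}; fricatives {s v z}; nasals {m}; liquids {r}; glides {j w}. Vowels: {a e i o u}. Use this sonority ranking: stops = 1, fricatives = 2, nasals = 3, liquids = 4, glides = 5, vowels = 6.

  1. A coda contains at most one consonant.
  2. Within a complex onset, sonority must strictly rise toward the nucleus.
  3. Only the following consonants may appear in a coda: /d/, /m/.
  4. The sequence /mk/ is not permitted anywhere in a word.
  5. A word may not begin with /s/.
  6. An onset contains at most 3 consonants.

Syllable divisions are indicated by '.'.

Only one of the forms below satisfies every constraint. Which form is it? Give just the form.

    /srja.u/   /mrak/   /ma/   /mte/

/ma/

/srja.u/ — violates constraint 5: word begins with /s/ → illicit
/mrak/ — violates constraint 3: syllable 1 coda contains /k/, which is not a licensed coda consonant → illicit
/ma/ — σ1 onset /m/, coda /∅/ ok → licit
/mte/ — violates constraint 2: syllable 1 onset /mt/: /m/ (nasal, 3) → /t/ (stop, 1) does not rise → illicit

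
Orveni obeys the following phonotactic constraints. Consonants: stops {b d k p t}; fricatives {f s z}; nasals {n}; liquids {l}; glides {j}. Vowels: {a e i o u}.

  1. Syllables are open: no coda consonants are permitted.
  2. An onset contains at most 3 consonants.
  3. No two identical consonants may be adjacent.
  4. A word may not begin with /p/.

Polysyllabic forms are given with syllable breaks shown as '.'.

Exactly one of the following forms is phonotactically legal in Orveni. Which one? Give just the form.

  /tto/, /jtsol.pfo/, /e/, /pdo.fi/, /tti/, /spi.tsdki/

/tto/ — violates constraint 3: adjacent identical consonants /tt/ → phonotactically illegal
/jtsol.pfo/ — violates constraint 1: syllable 1 coda /l/ has 1 consonant (> 0) → phonotactically illegal
/e/ — σ1 onset /∅/, coda /∅/ ok → phonotactically legal
/pdo.fi/ — violates constraint 4: word begins with /p/ → phonotactically illegal
/tti/ — violates constraint 3: adjacent identical consonants /tt/ → phonotactically illegal
/spi.tsdki/ — violates constraint 2: syllable 2 onset /tsdk/ has 4 consonants (> 3) → phonotactically illegal

/e/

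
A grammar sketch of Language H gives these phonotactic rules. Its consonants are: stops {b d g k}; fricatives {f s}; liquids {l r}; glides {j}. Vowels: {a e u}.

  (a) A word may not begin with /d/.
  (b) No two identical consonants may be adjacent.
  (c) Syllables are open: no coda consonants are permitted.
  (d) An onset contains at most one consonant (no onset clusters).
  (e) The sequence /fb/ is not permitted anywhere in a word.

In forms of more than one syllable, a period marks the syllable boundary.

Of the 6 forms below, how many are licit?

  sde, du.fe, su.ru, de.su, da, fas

sde — violates constraint (d): syllable 1 onset /sd/ has 2 consonants (> 1) → illicit
du.fe — violates constraint (a): word begins with /d/ → illicit
su.ru — σ1 onset /s/, coda /∅/ ok; σ2 onset /r/, coda /∅/ ok → licit
de.su — violates constraint (a): word begins with /d/ → illicit
da — violates constraint (a): word begins with /d/ → illicit
fas — violates constraint (c): syllable 1 coda /s/ has 1 consonant (> 0) → illicit
Licit: su.ru → 1.

1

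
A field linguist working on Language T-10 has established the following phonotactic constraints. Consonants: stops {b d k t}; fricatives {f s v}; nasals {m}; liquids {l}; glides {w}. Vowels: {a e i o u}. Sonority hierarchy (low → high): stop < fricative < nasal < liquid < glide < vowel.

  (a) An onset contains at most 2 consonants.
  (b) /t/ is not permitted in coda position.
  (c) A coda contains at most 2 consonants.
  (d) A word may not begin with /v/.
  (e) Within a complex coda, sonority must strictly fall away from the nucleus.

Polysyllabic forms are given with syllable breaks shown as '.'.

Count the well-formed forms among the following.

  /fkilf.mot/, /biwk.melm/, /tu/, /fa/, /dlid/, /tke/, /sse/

6

/fkilf.mot/ — violates constraint (b): syllable 2 coda contains /t/ → ill-formed
/biwk.melm/ — σ1 onset /b/, coda /wk/ (5→1 falls) ok; σ2 onset /m/, coda /lm/ (4→3 falls) ok → well-formed
/tu/ — σ1 onset /t/, coda /∅/ ok → well-formed
/fa/ — σ1 onset /f/, coda /∅/ ok → well-formed
/dlid/ — σ1 onset /dl/ (2C), coda /d/ ok → well-formed
/tke/ — σ1 onset /tk/ (2C), coda /∅/ ok → well-formed
/sse/ — σ1 onset /ss/ (2C), coda /∅/ ok → well-formed
Well-formed: /biwk.melm/, /tu/, /fa/, /dlid/, /tke/, /sse/ → 6.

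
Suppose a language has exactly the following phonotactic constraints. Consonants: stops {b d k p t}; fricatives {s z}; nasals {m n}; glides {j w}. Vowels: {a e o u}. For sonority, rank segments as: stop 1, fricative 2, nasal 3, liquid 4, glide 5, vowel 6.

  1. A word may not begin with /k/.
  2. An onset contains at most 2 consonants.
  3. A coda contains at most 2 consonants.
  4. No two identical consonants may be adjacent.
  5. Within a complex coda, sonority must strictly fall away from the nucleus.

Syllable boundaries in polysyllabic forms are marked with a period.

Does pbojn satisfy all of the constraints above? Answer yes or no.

yes

pbojn — σ1 onset /pb/ (2C), coda /jn/ (5→3 falls) ok → licit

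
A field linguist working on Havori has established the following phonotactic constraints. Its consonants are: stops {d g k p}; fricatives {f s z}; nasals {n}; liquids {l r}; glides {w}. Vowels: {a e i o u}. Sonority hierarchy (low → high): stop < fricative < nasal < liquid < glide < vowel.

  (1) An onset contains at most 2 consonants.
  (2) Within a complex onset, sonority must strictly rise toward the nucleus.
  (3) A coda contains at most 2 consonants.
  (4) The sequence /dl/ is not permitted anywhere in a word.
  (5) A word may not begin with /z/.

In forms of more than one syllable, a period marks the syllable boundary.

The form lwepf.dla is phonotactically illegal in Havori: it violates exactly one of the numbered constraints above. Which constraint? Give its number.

4

lwepf.dla: contains banned sequence /dl/.
This is a violation of constraint 4: "The sequence /dl/ is not permitted anywhere in a word."
The remaining constraints (1, 2, 3, 5) are satisfied.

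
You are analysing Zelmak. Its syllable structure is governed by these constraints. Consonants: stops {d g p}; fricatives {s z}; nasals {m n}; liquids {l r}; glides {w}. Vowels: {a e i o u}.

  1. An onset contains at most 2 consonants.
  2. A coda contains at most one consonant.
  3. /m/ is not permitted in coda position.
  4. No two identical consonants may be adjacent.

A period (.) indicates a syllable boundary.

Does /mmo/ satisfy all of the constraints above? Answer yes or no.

no

/mmo/ — violates constraint 4: adjacent identical consonants /mm/ → not permitted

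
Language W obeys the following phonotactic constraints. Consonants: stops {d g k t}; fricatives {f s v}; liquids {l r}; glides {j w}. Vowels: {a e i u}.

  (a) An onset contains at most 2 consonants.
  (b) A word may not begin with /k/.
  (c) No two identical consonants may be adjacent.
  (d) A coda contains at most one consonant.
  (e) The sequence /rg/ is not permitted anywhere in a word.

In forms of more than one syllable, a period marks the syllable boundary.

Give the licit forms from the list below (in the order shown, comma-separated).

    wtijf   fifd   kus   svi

svi

wtijf — violates constraint (d): syllable 1 coda /jf/ has 2 consonants (> 1) → illicit
fifd — violates constraint (d): syllable 1 coda /fd/ has 2 consonants (> 1) → illicit
kus — violates constraint (b): word begins with /k/ → illicit
svi — σ1 onset /sv/ (2C), coda /∅/ ok → licit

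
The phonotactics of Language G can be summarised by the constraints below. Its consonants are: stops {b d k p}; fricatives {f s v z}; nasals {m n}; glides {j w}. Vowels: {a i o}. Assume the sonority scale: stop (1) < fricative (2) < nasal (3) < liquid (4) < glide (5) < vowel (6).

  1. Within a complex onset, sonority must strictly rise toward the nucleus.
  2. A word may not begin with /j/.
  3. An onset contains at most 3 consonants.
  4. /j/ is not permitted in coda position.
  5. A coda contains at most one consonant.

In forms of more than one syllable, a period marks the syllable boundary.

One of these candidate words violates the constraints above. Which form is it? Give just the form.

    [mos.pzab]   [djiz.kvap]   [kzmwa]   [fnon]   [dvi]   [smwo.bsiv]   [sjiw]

[kzmwa]

[mos.pzab] — σ1 onset /m/, coda /s/ ok; σ2 onset /pz/ (1→2 rises), coda /b/ ok → licit
[djiz.kvap] — σ1 onset /dj/ (1→5 rises), coda /z/ ok; σ2 onset /kv/ (1→2 rises), coda /p/ ok → licit
[kzmwa] — violates constraint 3: syllable 1 onset /kzmw/ has 4 consonants (> 3) → illicit
[fnon] — σ1 onset /fn/ (2→3 rises), coda /n/ ok → licit
[dvi] — σ1 onset /dv/ (1→2 rises), coda /∅/ ok → licit
[smwo.bsiv] — σ1 onset /smw/ (2→3→5 rises), coda /∅/ ok; σ2 onset /bs/ (1→2 rises), coda /v/ ok → licit
[sjiw] — σ1 onset /sj/ (2→5 rises), coda /w/ ok → licit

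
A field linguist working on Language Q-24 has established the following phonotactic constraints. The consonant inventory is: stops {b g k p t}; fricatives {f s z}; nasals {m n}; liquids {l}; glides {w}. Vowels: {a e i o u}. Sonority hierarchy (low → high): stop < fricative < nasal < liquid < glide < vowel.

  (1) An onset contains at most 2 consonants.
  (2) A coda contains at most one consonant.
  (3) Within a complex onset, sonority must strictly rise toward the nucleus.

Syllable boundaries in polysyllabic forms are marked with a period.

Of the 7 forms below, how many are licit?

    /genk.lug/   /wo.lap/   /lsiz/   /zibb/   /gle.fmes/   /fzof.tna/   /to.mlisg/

/genk.lug/ — violates constraint 2: syllable 1 coda /nk/ has 2 consonants (> 1) → illicit
/wo.lap/ — σ1 onset /w/, coda /∅/ ok; σ2 onset /l/, coda /p/ ok → licit
/lsiz/ — violates constraint 3: syllable 1 onset /ls/: /l/ (liquid, 4) → /s/ (fricative, 2) does not rise → illicit
/zibb/ — violates constraint 2: syllable 1 coda /bb/ has 2 consonants (> 1) → illicit
/gle.fmes/ — σ1 onset /gl/ (1→4 rises), coda /∅/ ok; σ2 onset /fm/ (2→3 rises), coda /s/ ok → licit
/fzof.tna/ — violates constraint 3: syllable 1 onset /fz/: /f/ (fricative, 2) → /z/ (fricative, 2) does not rise → illicit
/to.mlisg/ — violates constraint 2: syllable 2 coda /sg/ has 2 consonants (> 1) → illicit
Licit: /wo.lap/, /gle.fmes/ → 2.

2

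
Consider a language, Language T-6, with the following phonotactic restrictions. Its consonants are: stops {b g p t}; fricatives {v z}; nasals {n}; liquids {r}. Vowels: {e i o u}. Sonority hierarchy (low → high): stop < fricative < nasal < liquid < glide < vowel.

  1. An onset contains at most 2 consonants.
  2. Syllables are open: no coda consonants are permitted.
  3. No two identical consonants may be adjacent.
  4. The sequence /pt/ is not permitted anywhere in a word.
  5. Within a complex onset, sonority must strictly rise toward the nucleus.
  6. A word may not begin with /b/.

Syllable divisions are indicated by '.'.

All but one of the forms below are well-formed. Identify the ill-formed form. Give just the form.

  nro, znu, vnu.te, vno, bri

nro — σ1 onset /nr/ (3→4 rises), coda /∅/ ok → well-formed
znu — σ1 onset /zn/ (2→3 rises), coda /∅/ ok → well-formed
vnu.te — σ1 onset /vn/ (2→3 rises), coda /∅/ ok; σ2 onset /t/, coda /∅/ ok → well-formed
vno — σ1 onset /vn/ (2→3 rises), coda /∅/ ok → well-formed
bri — violates constraint 6: word begins with /b/ → ill-formed

bri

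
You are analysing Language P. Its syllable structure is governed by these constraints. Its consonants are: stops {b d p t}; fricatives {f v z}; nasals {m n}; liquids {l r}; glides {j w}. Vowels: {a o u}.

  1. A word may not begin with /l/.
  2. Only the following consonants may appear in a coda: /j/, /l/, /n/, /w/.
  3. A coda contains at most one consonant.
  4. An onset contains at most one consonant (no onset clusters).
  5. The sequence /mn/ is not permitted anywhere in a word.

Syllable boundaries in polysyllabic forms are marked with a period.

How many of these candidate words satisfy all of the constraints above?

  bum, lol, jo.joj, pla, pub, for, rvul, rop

bum — violates constraint 2: syllable 1 coda contains /m/, which is not a licensed coda consonant → illicit
lol — violates constraint 1: word begins with /l/ → illicit
jo.joj — σ1 onset /j/, coda /∅/ ok; σ2 onset /j/, coda /j/ ok → licit
pla — violates constraint 4: syllable 1 onset /pl/ has 2 consonants (> 1) → illicit
pub — violates constraint 2: syllable 1 coda contains /b/, which is not a licensed coda consonant → illicit
for — violates constraint 2: syllable 1 coda contains /r/, which is not a licensed coda consonant → illicit
rvul — violates constraint 4: syllable 1 onset /rv/ has 2 consonants (> 1) → illicit
rop — violates constraint 2: syllable 1 coda contains /p/, which is not a licensed coda consonant → illicit
Licit: jo.joj → 1.

1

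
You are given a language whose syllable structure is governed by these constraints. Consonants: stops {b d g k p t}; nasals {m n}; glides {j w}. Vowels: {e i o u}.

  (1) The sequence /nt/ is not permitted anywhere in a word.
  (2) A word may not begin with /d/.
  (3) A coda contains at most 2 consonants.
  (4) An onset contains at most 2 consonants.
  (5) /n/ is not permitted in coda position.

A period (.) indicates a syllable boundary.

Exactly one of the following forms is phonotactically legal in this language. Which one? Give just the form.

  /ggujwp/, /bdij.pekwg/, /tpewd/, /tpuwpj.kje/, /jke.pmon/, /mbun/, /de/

/ggujwp/ — violates constraint 3: syllable 1 coda /jwp/ has 3 consonants (> 2) → phonotactically illegal
/bdij.pekwg/ — violates constraint 3: syllable 2 coda /kwg/ has 3 consonants (> 2) → phonotactically illegal
/tpewd/ — σ1 onset /tp/ (2C), coda /wd/ (2C) ok → phonotactically legal
/tpuwpj.kje/ — violates constraint 3: syllable 1 coda /wpj/ has 3 consonants (> 2) → phonotactically illegal
/jke.pmon/ — violates constraint 5: syllable 2 coda contains /n/ → phonotactically illegal
/mbun/ — violates constraint 5: syllable 1 coda contains /n/ → phonotactically illegal
/de/ — violates constraint 2: word begins with /d/ → phonotactically illegal

/tpewd/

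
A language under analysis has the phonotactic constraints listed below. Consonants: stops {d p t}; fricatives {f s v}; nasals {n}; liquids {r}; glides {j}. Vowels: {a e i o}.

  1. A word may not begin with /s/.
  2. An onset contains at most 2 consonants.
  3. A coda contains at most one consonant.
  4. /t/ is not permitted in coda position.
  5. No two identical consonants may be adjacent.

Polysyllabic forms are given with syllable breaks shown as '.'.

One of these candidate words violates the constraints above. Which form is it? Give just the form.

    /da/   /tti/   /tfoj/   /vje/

/tti/

/da/ — σ1 onset /d/, coda /∅/ ok → licit
/tti/ — violates constraint 5: adjacent identical consonants /tt/ → illicit
/tfoj/ — σ1 onset /tf/ (2C), coda /j/ ok → licit
/vje/ — σ1 onset /vj/ (2C), coda /∅/ ok → licit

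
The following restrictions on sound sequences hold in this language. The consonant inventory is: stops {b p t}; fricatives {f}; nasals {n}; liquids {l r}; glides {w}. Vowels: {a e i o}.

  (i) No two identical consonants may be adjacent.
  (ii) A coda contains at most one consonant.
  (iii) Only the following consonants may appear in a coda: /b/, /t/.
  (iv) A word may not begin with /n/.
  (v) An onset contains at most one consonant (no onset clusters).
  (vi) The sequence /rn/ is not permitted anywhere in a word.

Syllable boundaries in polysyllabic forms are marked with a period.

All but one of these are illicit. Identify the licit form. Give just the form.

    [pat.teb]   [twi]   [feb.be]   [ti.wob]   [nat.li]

[ti.wob]

[pat.teb] — violates constraint (i): adjacent identical consonants /tt/ → illicit
[twi] — violates constraint (v): syllable 1 onset /tw/ has 2 consonants (> 1) → illicit
[feb.be] — violates constraint (i): adjacent identical consonants /bb/ → illicit
[ti.wob] — σ1 onset /t/, coda /∅/ ok; σ2 onset /w/, coda /b/ ok → licit
[nat.li] — violates constraint (iv): word begins with /n/ → illicit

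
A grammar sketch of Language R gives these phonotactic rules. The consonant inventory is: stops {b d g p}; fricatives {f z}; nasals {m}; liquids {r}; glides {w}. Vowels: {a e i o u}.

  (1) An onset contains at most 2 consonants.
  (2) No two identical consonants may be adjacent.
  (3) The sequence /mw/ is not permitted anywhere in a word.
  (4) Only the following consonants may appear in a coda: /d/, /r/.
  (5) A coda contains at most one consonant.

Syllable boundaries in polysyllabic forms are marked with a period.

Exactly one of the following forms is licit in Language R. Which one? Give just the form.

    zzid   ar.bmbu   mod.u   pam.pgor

zzid — violates constraint 2: adjacent identical consonants /zz/ → illicit
ar.bmbu — violates constraint 1: syllable 2 onset /bmb/ has 3 consonants (> 2) → illicit
mod.u — σ1 onset /m/, coda /d/ ok; σ2 onset /∅/, coda /∅/ ok → licit
pam.pgor — violates constraint 4: syllable 1 coda contains /m/, which is not a licensed coda consonant → illicit

mod.u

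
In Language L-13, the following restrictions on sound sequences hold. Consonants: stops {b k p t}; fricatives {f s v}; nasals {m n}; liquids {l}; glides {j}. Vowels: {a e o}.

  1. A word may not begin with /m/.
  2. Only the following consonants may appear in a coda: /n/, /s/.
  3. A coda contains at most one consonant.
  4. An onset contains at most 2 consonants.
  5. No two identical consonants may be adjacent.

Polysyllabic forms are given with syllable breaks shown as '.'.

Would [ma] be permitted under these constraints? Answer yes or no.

[ma] — violates constraint 1: word begins with /m/ → not permitted

no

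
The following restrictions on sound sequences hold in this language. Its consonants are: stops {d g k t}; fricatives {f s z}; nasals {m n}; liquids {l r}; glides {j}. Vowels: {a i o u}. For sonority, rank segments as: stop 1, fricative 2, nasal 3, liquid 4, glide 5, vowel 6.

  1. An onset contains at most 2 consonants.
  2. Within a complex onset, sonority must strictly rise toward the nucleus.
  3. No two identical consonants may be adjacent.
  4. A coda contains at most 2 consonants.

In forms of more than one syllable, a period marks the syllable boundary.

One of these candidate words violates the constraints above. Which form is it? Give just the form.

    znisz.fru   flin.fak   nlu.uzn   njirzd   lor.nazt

njirzd

znisz.fru — σ1 onset /zn/ (2→3 rises), coda /sz/ (2C) ok; σ2 onset /fr/ (2→4 rises), coda /∅/ ok → permitted
flin.fak — σ1 onset /fl/ (2→4 rises), coda /n/ ok; σ2 onset /f/, coda /k/ ok → permitted
nlu.uzn — σ1 onset /nl/ (3→4 rises), coda /∅/ ok; σ2 onset /∅/, coda /zn/ (2C) ok → permitted
njirzd — violates constraint 4: syllable 1 coda /rzd/ has 3 consonants (> 2) → not permitted
lor.nazt — σ1 onset /l/, coda /r/ ok; σ2 onset /n/, coda /zt/ (2C) ok → permitted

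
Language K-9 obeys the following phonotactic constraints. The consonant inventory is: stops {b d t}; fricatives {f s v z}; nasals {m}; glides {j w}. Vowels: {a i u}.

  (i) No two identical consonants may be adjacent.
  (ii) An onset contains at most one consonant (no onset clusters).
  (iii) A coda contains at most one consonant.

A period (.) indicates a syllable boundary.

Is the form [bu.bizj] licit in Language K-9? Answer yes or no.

no

[bu.bizj] — violates constraint (iii): syllable 2 coda /zj/ has 2 consonants (> 1) → illicit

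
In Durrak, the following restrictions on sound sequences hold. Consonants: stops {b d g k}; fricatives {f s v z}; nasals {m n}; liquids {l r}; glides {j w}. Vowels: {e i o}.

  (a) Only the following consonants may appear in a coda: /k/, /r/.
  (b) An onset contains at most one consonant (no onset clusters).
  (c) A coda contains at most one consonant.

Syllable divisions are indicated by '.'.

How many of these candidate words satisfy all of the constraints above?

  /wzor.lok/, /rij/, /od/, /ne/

/wzor.lok/ — violates constraint (b): syllable 1 onset /wz/ has 2 consonants (> 1) → illicit
/rij/ — violates constraint (a): syllable 1 coda contains /j/, which is not a licensed coda consonant → illicit
/od/ — violates constraint (a): syllable 1 coda contains /d/, which is not a licensed coda consonant → illicit
/ne/ — σ1 onset /n/, coda /∅/ ok → licit
Licit: /ne/ → 1.

1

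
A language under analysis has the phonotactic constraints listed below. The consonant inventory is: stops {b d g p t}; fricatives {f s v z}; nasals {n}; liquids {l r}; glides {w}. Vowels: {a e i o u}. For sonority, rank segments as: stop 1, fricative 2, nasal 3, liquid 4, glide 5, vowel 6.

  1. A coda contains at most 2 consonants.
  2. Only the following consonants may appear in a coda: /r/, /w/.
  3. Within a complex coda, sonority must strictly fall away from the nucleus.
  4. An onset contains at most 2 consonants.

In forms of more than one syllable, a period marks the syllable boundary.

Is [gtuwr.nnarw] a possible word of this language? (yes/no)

[gtuwr.nnarw] — violates constraint 3: syllable 2 coda /rw/: /r/ (liquid, 4) → /w/ (glide, 5) does not fall → not permitted

no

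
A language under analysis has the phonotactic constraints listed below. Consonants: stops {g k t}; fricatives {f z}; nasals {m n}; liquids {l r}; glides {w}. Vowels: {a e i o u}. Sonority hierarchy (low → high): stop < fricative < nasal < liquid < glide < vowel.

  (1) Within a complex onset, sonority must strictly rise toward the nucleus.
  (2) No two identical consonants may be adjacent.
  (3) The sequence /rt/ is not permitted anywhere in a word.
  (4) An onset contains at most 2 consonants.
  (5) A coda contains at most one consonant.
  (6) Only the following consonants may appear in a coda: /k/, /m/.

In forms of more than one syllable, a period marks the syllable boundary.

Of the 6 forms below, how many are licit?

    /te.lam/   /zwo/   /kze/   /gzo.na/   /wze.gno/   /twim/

5

/te.lam/ — σ1 onset /t/, coda /∅/ ok; σ2 onset /l/, coda /m/ ok → licit
/zwo/ — σ1 onset /zw/ (2→5 rises), coda /∅/ ok → licit
/kze/ — σ1 onset /kz/ (1→2 rises), coda /∅/ ok → licit
/gzo.na/ — σ1 onset /gz/ (1→2 rises), coda /∅/ ok; σ2 onset /n/, coda /∅/ ok → licit
/wze.gno/ — violates constraint 1: syllable 1 onset /wz/: /w/ (glide, 5) → /z/ (fricative, 2) does not rise → illicit
/twim/ — σ1 onset /tw/ (1→5 rises), coda /m/ ok → licit
Licit: /te.lam/, /zwo/, /kze/, /gzo.na/, /twim/ → 5.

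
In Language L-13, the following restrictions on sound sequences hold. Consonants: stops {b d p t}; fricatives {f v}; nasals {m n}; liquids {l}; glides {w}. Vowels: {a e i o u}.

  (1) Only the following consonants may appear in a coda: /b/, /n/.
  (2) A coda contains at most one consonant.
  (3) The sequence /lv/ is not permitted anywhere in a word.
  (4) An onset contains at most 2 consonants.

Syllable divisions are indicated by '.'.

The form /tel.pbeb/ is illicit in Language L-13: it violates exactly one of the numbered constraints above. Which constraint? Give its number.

1

/tel.pbeb/: syllable 1 coda contains /l/, which is not a licensed coda consonant.
This is a violation of constraint 1: "Only the following consonants may appear in a coda: /b/, /n/."
The remaining constraints (2, 3, 4) are satisfied.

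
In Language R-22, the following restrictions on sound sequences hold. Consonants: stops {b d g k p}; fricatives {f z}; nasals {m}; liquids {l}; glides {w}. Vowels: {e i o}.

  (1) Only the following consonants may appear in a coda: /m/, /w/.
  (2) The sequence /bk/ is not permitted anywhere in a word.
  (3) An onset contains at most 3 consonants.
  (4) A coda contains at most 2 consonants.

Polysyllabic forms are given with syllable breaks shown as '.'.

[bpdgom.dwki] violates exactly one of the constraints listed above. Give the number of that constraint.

3

[bpdgom.dwki]: syllable 1 onset /bpdg/ has 4 consonants (> 3).
This is a violation of constraint 3: "An onset contains at most 3 consonants."
The remaining constraints (1, 2, 4) are satisfied.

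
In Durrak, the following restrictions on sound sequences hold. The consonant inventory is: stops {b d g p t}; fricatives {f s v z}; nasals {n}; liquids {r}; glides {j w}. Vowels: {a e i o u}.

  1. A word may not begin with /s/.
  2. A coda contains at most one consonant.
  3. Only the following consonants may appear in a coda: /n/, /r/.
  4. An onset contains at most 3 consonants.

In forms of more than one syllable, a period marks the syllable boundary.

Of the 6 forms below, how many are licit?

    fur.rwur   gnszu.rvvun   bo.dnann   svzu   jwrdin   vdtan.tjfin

2

fur.rwur — σ1 onset /f/, coda /r/ ok; σ2 onset /rw/ (2C), coda /r/ ok → licit
gnszu.rvvun — violates constraint 4: syllable 1 onset /gnsz/ has 4 consonants (> 3) → illicit
bo.dnann — violates constraint 2: syllable 2 coda /nn/ has 2 consonants (> 1) → illicit
svzu — violates constraint 1: word begins with /s/ → illicit
jwrdin — violates constraint 4: syllable 1 onset /jwrd/ has 4 consonants (> 3) → illicit
vdtan.tjfin — σ1 onset /vdt/ (3C), coda /n/ ok; σ2 onset /tjf/ (3C), coda /n/ ok → licit
Licit: fur.rwur, vdtan.tjfin → 2.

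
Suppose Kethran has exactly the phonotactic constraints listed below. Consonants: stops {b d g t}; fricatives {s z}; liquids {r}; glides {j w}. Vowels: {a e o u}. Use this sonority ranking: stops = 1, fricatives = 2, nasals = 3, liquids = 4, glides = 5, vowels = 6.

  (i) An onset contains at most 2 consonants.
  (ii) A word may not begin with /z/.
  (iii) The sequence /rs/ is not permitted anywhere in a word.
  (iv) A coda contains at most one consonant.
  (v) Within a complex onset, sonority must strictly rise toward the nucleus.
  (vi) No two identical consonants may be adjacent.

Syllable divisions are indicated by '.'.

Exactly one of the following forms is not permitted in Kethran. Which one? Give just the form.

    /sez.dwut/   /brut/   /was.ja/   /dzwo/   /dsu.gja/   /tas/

/sez.dwut/ — σ1 onset /s/, coda /z/ ok; σ2 onset /dw/ (1→5 rises), coda /t/ ok → permitted
/brut/ — σ1 onset /br/ (1→4 rises), coda /t/ ok → permitted
/was.ja/ — σ1 onset /w/, coda /s/ ok; σ2 onset /j/, coda /∅/ ok → permitted
/dzwo/ — violates constraint (i): syllable 1 onset /dzw/ has 3 consonants (> 2) → not permitted
/dsu.gja/ — σ1 onset /ds/ (1→2 rises), coda /∅/ ok; σ2 onset /gj/ (1→5 rises), coda /∅/ ok → permitted
/tas/ — σ1 onset /t/, coda /s/ ok → permitted

/dzwo/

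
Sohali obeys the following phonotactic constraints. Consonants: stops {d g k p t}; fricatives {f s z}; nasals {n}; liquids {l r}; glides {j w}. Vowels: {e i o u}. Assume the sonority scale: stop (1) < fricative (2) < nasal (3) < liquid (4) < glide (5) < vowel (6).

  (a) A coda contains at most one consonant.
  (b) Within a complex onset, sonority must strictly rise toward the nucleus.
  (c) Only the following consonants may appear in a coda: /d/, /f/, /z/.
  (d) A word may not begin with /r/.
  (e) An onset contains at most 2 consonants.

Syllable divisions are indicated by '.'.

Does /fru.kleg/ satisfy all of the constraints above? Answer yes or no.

no

/fru.kleg/ — violates constraint (c): syllable 2 coda contains /g/, which is not a licensed coda consonant → ill-formed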